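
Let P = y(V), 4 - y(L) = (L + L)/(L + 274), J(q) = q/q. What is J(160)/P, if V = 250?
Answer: 131/399 ≈ 0.32832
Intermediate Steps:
J(q) = 1
y(L) = 4 - 2*L/(274 + L) (y(L) = 4 - (L + L)/(L + 274) = 4 - 2*L/(274 + L))
P = 399/131 (P = 2*(548 + 250)/(274 + 250) = 2*798/524 = 2*(1/524)*798 = 399/131 ≈ 3.0458)
J(160)/P = 1/(399/131) = 1*(131/399) = 131/399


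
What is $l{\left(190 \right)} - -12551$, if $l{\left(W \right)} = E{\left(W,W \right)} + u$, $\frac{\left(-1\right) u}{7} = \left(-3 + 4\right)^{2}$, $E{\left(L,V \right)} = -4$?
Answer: $12540$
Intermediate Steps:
$u = -7$ ($u = - 7 \left(-3 + 4\right)^{2} = - 7 \cdot 1^{2} = \left(-7\right) 1 = -7$)
$l{\left(W \right)} = -11$ ($l{\left(W \right)} = -4 - 7 = -11$)
$l{\left(190 \right)} - -12551 = -11 - -12551 = -11 + 12551 = 12540$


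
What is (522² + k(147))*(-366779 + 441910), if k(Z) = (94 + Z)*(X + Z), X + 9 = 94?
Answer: 24672719876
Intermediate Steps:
X = 85 (X = -9 + 94 = 85)
k(Z) = (85 + Z)*(94 + Z) (k(Z) = (94 + Z)*(85 + Z) = (85 + Z)*(94 + Z))
(522² + k(147))*(-366779 + 441910) = (522² + (7990 + 147² + 179*147))*(-366779 + 441910) = (272484 + (7990 + 21609 + 26313))*75131 = (272484 + 55912)*75131 = 328396*75131 = 24672719876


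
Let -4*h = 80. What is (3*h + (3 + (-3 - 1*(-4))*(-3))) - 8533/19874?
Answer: -1200973/19874 ≈ -60.429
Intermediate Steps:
h = -20 (h = -1/4*80 = -20)
(3*h + (3 + (-3 - 1*(-4))*(-3))) - 8533/19874 = (3*(-20) + (3 + (-3 - 1*(-4))*(-3))) - 8533/19874 = (-60 + (3 + (-3 + 4)*(-3))) - 8533*1/19874 = (-60 + (3 + 1*(-3))) - 8533/19874 = (-60 + (3 - 3)) - 8533/19874 = (-60 + 0) - 8533/19874 = -60 - 8533/19874 = -1200973/19874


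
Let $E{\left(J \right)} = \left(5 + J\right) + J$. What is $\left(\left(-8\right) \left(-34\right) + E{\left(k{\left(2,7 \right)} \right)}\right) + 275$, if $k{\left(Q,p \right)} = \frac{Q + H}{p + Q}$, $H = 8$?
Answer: $\frac{4988}{9} \approx 554.22$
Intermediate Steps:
$k{\left(Q,p \right)} = \frac{8 + Q}{Q + p}$ ($k{\left(Q,p \right)} = \frac{Q + 8}{p + Q} = \frac{8 + Q}{Q + p}$)
$E{\left(J \right)} = 5 + 2 J$
$\left(\left(-8\right) \left(-34\right) + E{\left(k{\left(2,7 \right)} \right)}\right) + 275 = \left(\left(-8\right) \left(-34\right) + \left(5 + 2 \frac{8 + 2}{2 + 7}\right)\right) + 275 = \left(272 + \left(5 + 2 \cdot \frac{1}{9} \cdot 10\right)\right) + 275 = \left(272 + \left(5 + 2 \cdot \frac{10}{9}\right)\right) + 275 = \left(272 + \left(5 + \frac{20}{9}\right)\right) + 275 = \left(272 + \frac{65}{9}\right) + 275 = \frac{2513}{9} + 275 = \frac{4988}{9}$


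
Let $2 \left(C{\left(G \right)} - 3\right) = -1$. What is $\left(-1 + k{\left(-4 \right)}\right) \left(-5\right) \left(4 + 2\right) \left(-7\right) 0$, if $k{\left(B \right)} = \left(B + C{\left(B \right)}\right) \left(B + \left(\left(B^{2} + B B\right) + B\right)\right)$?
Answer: $0$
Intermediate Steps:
$C{\left(G \right)} = \frac{5}{2}$ ($C{\left(G \right)} = 3 + \frac{1}{2} \left(-1\right) = 3 - \frac{1}{2} = \frac{5}{2}$)
$k{\left(B \right)} = \left(\frac{5}{2} + B\right) \left(2 B + 2 B^{2}\right)$ ($k{\left(B \right)} = \left(B + \frac{5}{2}\right) \left(B + \left(\left(B^{2} + B B\right) + B\right)\right) = \left(\frac{5}{2} + B\right) \left(B + \left(\left(B^{2} + B^{2}\right) + B\right)\right) = \left(\frac{5}{2} + B\right) \left(B + \left(2 B^{2} + B\right)\right) = \left(\frac{5}{2} + B\right) \left(B + \left(B + 2 B^{2}\right)\right) = \left(\frac{5}{2} + B\right) \left(2 B + 2 B^{2}\right)$)
$\left(-1 + k{\left(-4 \right)}\right) \left(-5\right) \left(4 + 2\right) \left(-7\right) 0 = \left(-1 - 4 \left(5 + 2 \left(-4\right)^{2} + 7 \left(-4\right)\right)\right) \left(-5\right) \left(4 + 2\right) \left(-7\right) 0 = \left(-1 - 4 \left(5 + 2 \cdot 16 - 28\right)\right) \left(-5\right) 6 \left(-7\right) 0 = \left(-1 - 4 \left(5 + 32 - 28\right)\right) \left(-5\right) 6 \left(-7\right) 0 = \left(-1 - 36\right) \left(-5\right) 6 \left(-7\right) 0 = \left(-37\right) \left(-5\right) 6 \left(-7\right) 0 = 185 \cdot 6 \left(-7\right) 0 = 1110 \left(-7\right) 0 = \left(-7770\right) 0 = 0$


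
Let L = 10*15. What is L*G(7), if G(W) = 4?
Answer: 600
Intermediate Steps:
L = 150
L*G(7) = 150*4 = 600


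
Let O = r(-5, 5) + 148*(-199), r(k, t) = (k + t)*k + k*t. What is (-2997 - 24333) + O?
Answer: -56807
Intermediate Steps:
r(k, t) = k*t + k*(k + t) (r(k, t) = k*(k + t) + k*t = k*t + k*(k + t))
O = -29477 (O = -5*(-5 + 2*5) + 148*(-199) = -5*(-5 + 10) - 29452 = -5*5 - 29452 = -25 - 29452 = -29477)
(-2997 - 24333) + O = (-2997 - 24333) - 29477 = -27330 - 29477 = -56807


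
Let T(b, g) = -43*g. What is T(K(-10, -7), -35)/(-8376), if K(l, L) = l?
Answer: -1505/8376 ≈ -0.17968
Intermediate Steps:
T(K(-10, -7), -35)/(-8376) = -43*(-35)/(-8376) = 1505*(-1/8376) = -1505/8376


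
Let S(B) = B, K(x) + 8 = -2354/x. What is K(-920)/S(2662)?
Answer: -2503/1224520 ≈ -0.0020441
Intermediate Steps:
K(x) = -8 - 2354/x
K(-920)/S(2662) = (-8 - 2354/(-920))/2662 = (-8 - 2354*(-1/920))*(1/2662) = (-8 + 1177/460)*(1/2662) = -2503/460*1/2662 = -2503/1224520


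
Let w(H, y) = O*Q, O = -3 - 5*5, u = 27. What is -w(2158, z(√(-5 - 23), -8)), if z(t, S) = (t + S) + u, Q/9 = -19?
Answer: -4788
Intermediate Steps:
Q = -171 (Q = 9*(-19) = -171)
O = -28 (O = -3 - 25 = -28)
z(t, S) = 27 + S + t (z(t, S) = (t + S) + 27 = (S + t) + 27 = 27 + S + t)
w(H, y) = 4788 (w(H, y) = -28*(-171) = 4788)
-w(2158, z(√(-5 - 23), -8)) = -1*4788 = -4788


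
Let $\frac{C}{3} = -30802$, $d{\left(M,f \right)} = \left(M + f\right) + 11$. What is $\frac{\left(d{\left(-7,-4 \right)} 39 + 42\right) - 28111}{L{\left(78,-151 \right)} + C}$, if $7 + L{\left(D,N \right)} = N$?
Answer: $\frac{28069}{92564} \approx 0.30324$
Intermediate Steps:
$d{\left(M,f \right)} = 11 + M + f$
$C = -92406$ ($C = 3 \left(-30802\right) = -92406$)
$L{\left(D,N \right)} = -7 + N$
$\frac{\left(d{\left(-7,-4 \right)} 39 + 42\right) - 28111}{L{\left(78,-151 \right)} + C} = \frac{\left(\left(11 - 7 - 4\right) 39 + 42\right) - 28111}{\left(-7 - 151\right) - 92406} = \frac{\left(0 \cdot 39 + 42\right) - 28111}{-158 - 92406} = \frac{\left(0 + 42\right) - 28111}{-92564} = \left(42 - 28111\right) \left(- \frac{1}{92564}\right) = \left(-28069\right) \left(- \frac{1}{92564}\right) = \frac{28069}{92564}$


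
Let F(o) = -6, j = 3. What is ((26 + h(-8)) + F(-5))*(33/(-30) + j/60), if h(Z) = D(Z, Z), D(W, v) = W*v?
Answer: -441/5 ≈ -88.200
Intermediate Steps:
h(Z) = Z² (h(Z) = Z*Z = Z²)
((26 + h(-8)) + F(-5))*(33/(-30) + j/60) = ((26 + (-8)²) - 6)*(33/(-30) + 3/60) = ((26 + 64) - 6)*(33*(-1/30) + 3*(1/60)) = (90 - 6)*(-11/10 + 1/20) = 84*(-21/20) = -441/5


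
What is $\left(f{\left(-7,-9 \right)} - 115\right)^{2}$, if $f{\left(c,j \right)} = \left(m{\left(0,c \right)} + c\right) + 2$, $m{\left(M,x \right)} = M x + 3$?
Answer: $13689$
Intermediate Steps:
$m{\left(M,x \right)} = 3 + M x$
$f{\left(c,j \right)} = 5 + c$ ($f{\left(c,j \right)} = \left(\left(3 + 0 c\right) + c\right) + 2 = \left(\left(3 + 0\right) + c\right) + 2 = \left(3 + c\right) + 2 = 5 + c$)
$\left(f{\left(-7,-9 \right)} - 115\right)^{2} = \left(\left(5 - 7\right) - 115\right)^{2} = \left(-2 - 115\right)^{2} = \left(-117\right)^{2} = 13689$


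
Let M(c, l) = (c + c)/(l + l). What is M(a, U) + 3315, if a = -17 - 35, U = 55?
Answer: 182273/55 ≈ 3314.1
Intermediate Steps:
a = -52
M(c, l) = c/l (M(c, l) = (2*c)/((2*l)) = (2*c)*(1/(2*l)) = c/l)
M(a, U) + 3315 = -52/55 + 3315 = 182273/55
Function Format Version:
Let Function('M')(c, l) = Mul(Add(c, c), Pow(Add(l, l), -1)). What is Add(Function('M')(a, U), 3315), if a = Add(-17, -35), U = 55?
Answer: Rational(182273, 55) ≈ 3314.1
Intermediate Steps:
a = -52
Function('M')(c, l) = Mul(c, Pow(l, -1)) (Function('M')(c, l) = Mul(Mul(2, c), Pow(Mul(2, l), -1)) = Mul(Mul(2, c), Mul(Rational(1, 2), Pow(l, -1))) = Mul(c, Pow(l, -1)))
Add(Function('M')(a, U), 3315) = Add(Mul(-52, Pow(55, -1)), 3315) = Add(Mul(-52, Rational(1, 55)), 3315) = Add(Rational(-52, 55), 3315) = Rational(182273, 55)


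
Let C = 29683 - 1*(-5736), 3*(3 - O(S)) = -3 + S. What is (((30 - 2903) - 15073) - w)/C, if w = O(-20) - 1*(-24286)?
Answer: -126728/106257 ≈ -1.1927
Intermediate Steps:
O(S) = 4 - S/3 (O(S) = 3 - (-3 + S)/3 = 3 + (1 - S/3) = 4 - S/3)
w = 72890/3 (w = (4 - ⅓*(-20)) - 1*(-24286) = (4 + 20/3) + 24286 = 32/3 + 24286 = 72890/3 ≈ 24297.)
C = 35419 (C = 29683 + 5736 = 35419)
(((30 - 2903) - 15073) - w)/C = (((30 - 2903) - 15073) - 1*72890/3)/35419 = ((-2873 - 15073) - 72890/3)*(1/35419) = (-17946 - 72890/3)*(1/35419) = -126728/3*1/35419 = -126728/106257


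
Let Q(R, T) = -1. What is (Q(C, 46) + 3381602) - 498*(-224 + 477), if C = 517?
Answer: 3255607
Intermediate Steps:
(Q(C, 46) + 3381602) - 498*(-224 + 477) = (-1 + 3381602) - 498*(-224 + 477) = 3381601 - 498*253 = 3381601 - 125994 = 3255607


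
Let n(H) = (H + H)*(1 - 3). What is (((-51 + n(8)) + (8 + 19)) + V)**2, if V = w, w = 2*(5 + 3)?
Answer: 1600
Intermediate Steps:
n(H) = -4*H (n(H) = (2*H)*(-2) = -4*H)
w = 16 (w = 2*8 = 16)
V = 16
(((-51 + n(8)) + (8 + 19)) + V)**2 = (((-51 - 4*8) + (8 + 19)) + 16)**2 = (((-51 - 32) + 27) + 16)**2 = ((-83 + 27) + 16)**2 = (-56 + 16)**2 = (-40)**2 = 1600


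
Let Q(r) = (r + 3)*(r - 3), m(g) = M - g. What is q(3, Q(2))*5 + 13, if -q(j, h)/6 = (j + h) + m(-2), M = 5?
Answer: -137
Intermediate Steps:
m(g) = 5 - g
Q(r) = (-3 + r)*(3 + r) (Q(r) = (3 + r)*(-3 + r) = (-3 + r)*(3 + r))
q(j, h) = -42 - 6*h - 6*j (q(j, h) = -6*((j + h) + (5 - 1*(-2))) = -6*((h + j) + (5 + 2)) = -6*((h + j) + 7) = -6*(7 + h + j) = -42 - 6*h - 6*j)
q(3, Q(2))*5 + 13 = (-42 - 6*(-9 + 2**2) - 6*3)*5 + 13 = (-42 - 6*(-9 + 4) - 18)*5 + 13 = (-42 - 6*(-5) - 18)*5 + 13 = (-42 + 30 - 18)*5 + 13 = -30*5 + 13 = -150 + 13 = -137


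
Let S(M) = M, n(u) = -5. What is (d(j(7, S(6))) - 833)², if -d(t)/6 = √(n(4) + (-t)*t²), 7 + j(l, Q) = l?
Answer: 693709 + 9996*I*√5 ≈ 6.9371e+5 + 22352.0*I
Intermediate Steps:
j(l, Q) = -7 + l
d(t) = -6*√(-5 - t³) (d(t) = -6*√(-5 + (-t)*t²) = -6*√(-5 - t³))
(d(j(7, S(6))) - 833)² = (-6*√(-5 - (-7 + 7)³) - 833)² = (-6*√(-5 - 1*0³) - 833)² = (-6*√(-5 - 1*0) - 833)² = (-6*√(-5 + 0) - 833)² = (-6*I*√5 - 833)² = (-833 - 6*I*√5)²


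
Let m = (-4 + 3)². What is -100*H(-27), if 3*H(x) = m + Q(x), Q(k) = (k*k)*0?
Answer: -100/3 ≈ -33.333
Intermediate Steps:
m = 1 (m = (-1)² = 1)
Q(k) = 0 (Q(k) = k²*0 = 0)
H(x) = ⅓ (H(x) = (1 + 0)/3 = (⅓)*1 = ⅓)
-100*H(-27) = -100*⅓ = -100/3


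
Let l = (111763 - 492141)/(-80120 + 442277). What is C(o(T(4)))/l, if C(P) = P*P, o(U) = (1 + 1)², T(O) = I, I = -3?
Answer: -2897256/190189 ≈ -15.234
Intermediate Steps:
T(O) = -3
o(U) = 4 (o(U) = 2² = 4)
C(P) = P²
l = -380378/362157 ≈ -1.0503
C(o(T(4)))/l = 4²/(-380378/362157) = 16*(-362157/380378) = -2897256/190189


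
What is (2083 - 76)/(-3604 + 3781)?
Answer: 669/59 ≈ 11.339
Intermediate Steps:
(2083 - 76)/(-3604 + 3781) = 2007/177 = 2007*(1/177) = 669/59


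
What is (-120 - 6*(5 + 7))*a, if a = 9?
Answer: -1728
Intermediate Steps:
(-120 - 6*(5 + 7))*a = (-120 - 6*(5 + 7))*9 = (-120 - 6*12)*9 = (-120 - 72)*9 = -192*9 = -1728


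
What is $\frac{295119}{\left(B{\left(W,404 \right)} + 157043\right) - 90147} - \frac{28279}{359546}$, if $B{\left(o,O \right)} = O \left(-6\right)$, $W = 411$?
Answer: $\frac{52142826143}{11590324856} \approx 4.4988$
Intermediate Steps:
$B{\left(o,O \right)} = - 6 O$
$\frac{295119}{\left(B{\left(W,404 \right)} + 157043\right) - 90147} - \frac{28279}{359546} = \frac{295119}{\left(\left(-6\right) 404 + 157043\right) - 90147} - \frac{28279}{359546} = \frac{295119}{\left(-2424 + 157043\right) - 90147} - \frac{28279}{359546} = \frac{295119}{154619 - 90147} - \frac{28279}{359546} = \frac{295119}{64472} - \frac{28279}{359546} = \frac{52142826143}{11590324856}$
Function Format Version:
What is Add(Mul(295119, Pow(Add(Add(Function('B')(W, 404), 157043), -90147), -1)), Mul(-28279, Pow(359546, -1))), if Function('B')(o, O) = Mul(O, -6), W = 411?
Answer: Rational(52142826143, 11590324856) ≈ 4.4988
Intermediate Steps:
Function('B')(o, O) = Mul(-6, O)
Add(Mul(295119, Pow(Add(Add(Function('B')(W, 404), 157043), -90147), -1)), Mul(-28279, Pow(359546, -1))) = Add(Mul(295119, Pow(Add(Add(Mul(-6, 404), 157043), -90147), -1)), Mul(-28279, Pow(359546, -1))) = Add(Mul(295119, Pow(Add(Add(-2424, 157043), -90147), -1)), Mul(-28279, Rational(1, 359546))) = Add(Mul(295119, Pow(Add(154619, -90147), -1)), Rational(-28279, 359546)) = Add(Mul(295119, Pow(64472, -1)), Rational(-28279, 359546)) = Add(Mul(295119, Rational(1, 64472)), Rational(-28279, 359546)) = Add(Rational(295119, 64472), Rational(-28279, 359546)) = Rational(52142826143, 11590324856)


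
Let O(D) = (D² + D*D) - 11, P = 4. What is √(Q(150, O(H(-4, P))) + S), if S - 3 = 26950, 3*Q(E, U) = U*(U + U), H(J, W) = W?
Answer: √27247 ≈ 165.07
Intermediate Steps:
O(D) = -11 + 2*D² (O(D) = (D² + D²) - 11 = 2*D² - 11 = -11 + 2*D²)
Q(E, U) = 2*U²/3 (Q(E, U) = (U*(U + U))/3 = (U*(2*U))/3 = (2*U²)/3 = 2*U²/3)
S = 26953 (S = 3 + 26950 = 26953)
√(Q(150, O(H(-4, P))) + S) = √(2*(-11 + 2*4²)²/3 + 26953) = √(2*(-11 + 2*16)²/3 + 26953) = √(2*(-11 + 32)²/3 + 26953) = √((⅔)*21² + 26953) = √((⅔)*441 + 26953) = √(294 + 26953) = √27247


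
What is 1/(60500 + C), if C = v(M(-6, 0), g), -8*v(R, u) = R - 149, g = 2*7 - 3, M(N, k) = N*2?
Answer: 8/484161 ≈ 1.6523e-5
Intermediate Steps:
M(N, k) = 2*N
g = 11 (g = 14 - 3 = 11)
v(R, u) = 149/8 - R/8 (v(R, u) = -(R - 149)/8 = -(-149 + R)/8 = 149/8 - R/8)
C = 161/8 (C = 149/8 - (-6)/4 = 149/8 - ⅛*(-12) = 149/8 + 3/2 = 161/8 ≈ 20.125)
1/(60500 + C) = 1/(60500 + 161/8) = 1/(484161/8) = 8/484161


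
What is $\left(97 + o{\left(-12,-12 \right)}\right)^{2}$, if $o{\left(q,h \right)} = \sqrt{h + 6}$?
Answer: $\left(97 + i \sqrt{6}\right)^{2} \approx 9403.0 + 475.2 i$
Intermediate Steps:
$o{\left(q,h \right)} = \sqrt{6 + h}$
$\left(97 + o{\left(-12,-12 \right)}\right)^{2} = \left(97 + \sqrt{6 - 12}\right)^{2} = \left(97 + \sqrt{-6}\right)^{2} = \left(97 + i \sqrt{6}\right)^{2}$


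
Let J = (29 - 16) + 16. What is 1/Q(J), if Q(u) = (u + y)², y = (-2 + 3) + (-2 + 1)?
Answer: 1/841 ≈ 0.0011891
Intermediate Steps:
y = 0 (y = 1 - 1 = 0)
J = 29 (J = 13 + 16 = 29)
Q(u) = u² (Q(u) = (u + 0)² = u²)
1/Q(J) = 1/(29²) = 1/841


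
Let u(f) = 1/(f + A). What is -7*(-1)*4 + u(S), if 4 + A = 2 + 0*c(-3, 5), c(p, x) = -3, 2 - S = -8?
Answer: 225/8 ≈ 28.125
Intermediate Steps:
S = 10 (S = 2 - 1*(-8) = 2 + 8 = 10)
A = -2 (A = -4 + (2 + 0*(-3)) = -4 + (2 + 0) = -4 + 2 = -2)
u(f) = 1/(-2 + f) (u(f) = 1/(f - 2) = 1/(-2 + f))
-7*(-1)*4 + u(S) = -7*(-1)*4 + 1/(-2 + 10) = 7*4 + 1/8 = 28 + ⅛ = 225/8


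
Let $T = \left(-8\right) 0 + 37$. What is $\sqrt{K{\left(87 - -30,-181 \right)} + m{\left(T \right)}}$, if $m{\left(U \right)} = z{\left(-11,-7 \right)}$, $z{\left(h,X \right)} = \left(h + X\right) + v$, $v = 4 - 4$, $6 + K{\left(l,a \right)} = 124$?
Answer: $10$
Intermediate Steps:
$T = 37$ ($T = 0 + 37 = 37$)
$K{\left(l,a \right)} = 118$ ($K{\left(l,a \right)} = -6 + 124 = 118$)
$v = 0$ ($v = 4 - 4 = 0$)
$z{\left(h,X \right)} = X + h$ ($z{\left(h,X \right)} = \left(h + X\right) + 0 = \left(X + h\right) + 0 = X + h$)
$m{\left(U \right)} = -18$ ($m{\left(U \right)} = -7 - 11 = -18$)
$\sqrt{K{\left(87 - -30,-181 \right)} + m{\left(T \right)}} = \sqrt{118 - 18} = \sqrt{100} = 10$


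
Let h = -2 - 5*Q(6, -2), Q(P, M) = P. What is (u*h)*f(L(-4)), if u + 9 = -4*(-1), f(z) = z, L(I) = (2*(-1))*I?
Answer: 1280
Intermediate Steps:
L(I) = -2*I
u = -5 (u = -9 - 4*(-1) = -9 + 4 = -5)
h = -32 (h = -2 - 5*6 = -2 - 30 = -32)
(u*h)*f(L(-4)) = (-5*(-32))*(-2*(-4)) = 160*8 = 1280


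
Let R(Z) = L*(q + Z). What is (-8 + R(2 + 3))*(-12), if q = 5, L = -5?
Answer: 696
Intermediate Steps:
R(Z) = -25 - 5*Z (R(Z) = -5*(5 + Z) = -25 - 5*Z)
(-8 + R(2 + 3))*(-12) = (-8 + (-25 - 5*(2 + 3)))*(-12) = (-8 + (-25 - 5*5))*(-12) = (-8 + (-25 - 25))*(-12) = (-8 - 50)*(-12) = -58*(-12) = 696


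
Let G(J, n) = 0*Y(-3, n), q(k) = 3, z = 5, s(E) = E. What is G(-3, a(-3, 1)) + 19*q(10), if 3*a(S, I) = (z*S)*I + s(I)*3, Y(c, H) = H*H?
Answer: 57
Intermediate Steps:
Y(c, H) = H**2
a(S, I) = I + 5*I*S/3 (a(S, I) = ((5*S)*I + I*3)/3 = (5*I*S + 3*I)/3 = (3*I + 5*I*S)/3 = I + 5*I*S/3)
G(J, n) = 0 (G(J, n) = 0*n**2 = 0)
G(-3, a(-3, 1)) + 19*q(10) = 0 + 19*3 = 0 + 57 = 57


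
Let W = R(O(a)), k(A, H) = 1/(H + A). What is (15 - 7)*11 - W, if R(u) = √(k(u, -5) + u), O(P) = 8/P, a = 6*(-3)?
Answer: 88 - I*√277/21 ≈ 88.0 - 0.79254*I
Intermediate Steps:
k(A, H) = 1/(A + H)
a = -18
R(u) = √(u + 1/(-5 + u)) (R(u) = √(1/(u - 5) + u) = √(1/(-5 + u) + u) = √(u + 1/(-5 + u)))
W = I*√277/21 (W = √((1 + (8/(-18))*(-5 + 8/(-18)))/(-5 + 8/(-18))) = √((1 + (8*(-1/18))*(-5 + 8*(-1/18)))/(-5 + 8*(-1/18))) = √((1 - 4*(-5 - 4/9)/9)/(-5 - 4/9)) = √((1 - 4/9*(-49/9))/(-49/9)) = √(-9*(1 + 196/81)/49) = √(-9/49*277/81) = √(-277/441) = I*√277/21 ≈ 0.79254*I)
(15 - 7)*11 - W = (15 - 7)*11 - I*√277/21 = 8*11 - I*√277/21 = 88 - I*√277/21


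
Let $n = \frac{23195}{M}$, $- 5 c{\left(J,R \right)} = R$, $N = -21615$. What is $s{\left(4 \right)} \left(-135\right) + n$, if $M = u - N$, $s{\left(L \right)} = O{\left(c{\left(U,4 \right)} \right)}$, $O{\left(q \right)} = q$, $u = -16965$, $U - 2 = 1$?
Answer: $\frac{105079}{930} \approx 112.99$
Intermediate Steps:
$U = 3$ ($U = 2 + 1 = 3$)
$c{\left(J,R \right)} = - \frac{R}{5}$
$s{\left(L \right)} = - \frac{4}{5}$ ($s{\left(L \right)} = \left(- \frac{1}{5}\right) 4 = - \frac{4}{5}$)
$M = 4650$ ($M = -16965 - -21615 = -16965 + 21615 = 4650$)
$n = \frac{4639}{930}$ ($n = \frac{23195}{4650} = 23195 \cdot \frac{1}{4650} = \frac{4639}{930} \approx 4.9882$)
$s{\left(4 \right)} \left(-135\right) + n = \left(- \frac{4}{5}\right) \left(-135\right) + \frac{4639}{930} = 108 + \frac{4639}{930} = \frac{105079}{930}$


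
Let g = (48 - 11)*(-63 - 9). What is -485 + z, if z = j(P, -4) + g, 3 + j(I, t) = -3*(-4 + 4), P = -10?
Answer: -3152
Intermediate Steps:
g = -2664 (g = 37*(-72) = -2664)
j(I, t) = -3 (j(I, t) = -3 - 3*(-4 + 4) = -3 - 3*0 = -3 + 0 = -3)
z = -2667 (z = -3 - 2664 = -2667)
-485 + z = -485 - 2667 = -3152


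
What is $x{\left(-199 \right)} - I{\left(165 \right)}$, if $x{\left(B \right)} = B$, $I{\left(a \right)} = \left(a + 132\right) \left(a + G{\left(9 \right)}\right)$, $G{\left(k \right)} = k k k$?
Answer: $-265717$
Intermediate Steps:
$G{\left(k \right)} = k^{3}$ ($G{\left(k \right)} = k^{2} k = k^{3}$)
$I{\left(a \right)} = \left(132 + a\right) \left(729 + a\right)$ ($I{\left(a \right)} = \left(a + 132\right) \left(a + 9^{3}\right) = \left(132 + a\right) \left(a + 729\right) = \left(132 + a\right) \left(729 + a\right)$)
$x{\left(-199 \right)} - I{\left(165 \right)} = -199 - \left(96228 + 165^{2} + 861 \cdot 165\right) = -199 - \left(96228 + 27225 + 142065\right) = -199 - 265518 = -265717$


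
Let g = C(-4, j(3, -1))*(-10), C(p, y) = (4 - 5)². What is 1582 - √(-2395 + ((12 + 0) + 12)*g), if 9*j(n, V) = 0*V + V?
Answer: 1582 - I*√2635 ≈ 1582.0 - 51.332*I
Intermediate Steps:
j(n, V) = V/9 (j(n, V) = (0*V + V)/9 = (0 + V)/9 = V/9)
C(p, y) = 1 (C(p, y) = (-1)² = 1)
g = -10 (g = 1*(-10) = -10)
1582 - √(-2395 + ((12 + 0) + 12)*g) = 1582 - √(-2395 + ((12 + 0) + 12)*(-10)) = 1582 - √(-2395 + (12 + 12)*(-10)) = 1582 - √(-2395 + 24*(-10)) = 1582 - √(-2395 - 240) = 1582 - √(-2635) = 1582 - I*√2635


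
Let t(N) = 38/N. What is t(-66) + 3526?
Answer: 116339/33 ≈ 3525.4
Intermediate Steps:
t(-66) + 3526 = 38/(-66) + 3526 = 38*(-1/66) + 3526 = -19/33 + 3526 = 116339/33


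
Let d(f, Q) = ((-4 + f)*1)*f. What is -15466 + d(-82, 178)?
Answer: -8414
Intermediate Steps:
d(f, Q) = f*(-4 + f) (d(f, Q) = (-4 + f)*f = f*(-4 + f))
-15466 + d(-82, 178) = -15466 - 82*(-4 - 82) = -15466 - 82*(-86) = -15466 + 7052 = -8414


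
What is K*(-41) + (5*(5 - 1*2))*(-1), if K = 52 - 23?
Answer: -1204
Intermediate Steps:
K = 29
K*(-41) + (5*(5 - 1*2))*(-1) = 29*(-41) + (5*(5 - 1*2))*(-1) = -1189 + (5*(5 - 2))*(-1) = -1189 + (5*3)*(-1) = -1189 + 15*(-1) = -1189 - 15 = -1204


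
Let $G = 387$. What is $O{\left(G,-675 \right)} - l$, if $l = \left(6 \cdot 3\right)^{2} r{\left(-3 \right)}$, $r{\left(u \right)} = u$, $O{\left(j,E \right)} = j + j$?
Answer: $1746$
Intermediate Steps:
$O{\left(j,E \right)} = 2 j$
$l = -972$ ($l = \left(6 \cdot 3\right)^{2} \left(-3\right) = 18^{2} \left(-3\right) = 324 \left(-3\right) = -972$)
$O{\left(G,-675 \right)} - l = 2 \cdot 387 - -972 = 774 + 972 = 1746$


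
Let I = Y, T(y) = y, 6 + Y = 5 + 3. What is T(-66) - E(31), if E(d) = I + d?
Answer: -99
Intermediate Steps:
Y = 2 (Y = -6 + (5 + 3) = -6 + 8 = 2)
I = 2
E(d) = 2 + d
T(-66) - E(31) = -66 - (2 + 31) = -66 - 1*33 = -66 - 33 = -99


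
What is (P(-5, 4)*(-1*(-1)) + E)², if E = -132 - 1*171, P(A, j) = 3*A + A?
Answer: 104329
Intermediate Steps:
P(A, j) = 4*A
E = -303 (E = -132 - 171 = -303)
(P(-5, 4)*(-1*(-1)) + E)² = ((4*(-5))*(-1*(-1)) - 303)² = (-20*1 - 303)² = (-20 - 303)² = (-323)² = 104329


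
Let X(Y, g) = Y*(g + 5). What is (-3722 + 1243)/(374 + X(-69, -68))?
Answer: -2479/4721 ≈ -0.52510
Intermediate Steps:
X(Y, g) = Y*(5 + g)
(-3722 + 1243)/(374 + X(-69, -68)) = (-3722 + 1243)/(374 - 69*(5 - 68)) = -2479/(374 - 69*(-63)) = -2479/(374 + 4347) = -2479/4721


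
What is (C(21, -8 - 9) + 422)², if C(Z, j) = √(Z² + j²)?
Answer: (422 + √730)² ≈ 2.0162e+5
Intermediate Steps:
(C(21, -8 - 9) + 422)² = (√(21² + (-8 - 9)²) + 422)² = (√(441 + (-17)²) + 422)² = (√(441 + 289) + 422)² = (√730 + 422)² = (422 + √730)²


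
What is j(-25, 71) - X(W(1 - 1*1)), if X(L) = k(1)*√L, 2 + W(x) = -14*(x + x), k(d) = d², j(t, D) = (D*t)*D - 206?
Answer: -126231 - I*√2 ≈ -1.2623e+5 - 1.4142*I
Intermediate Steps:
j(t, D) = -206 + t*D² (j(t, D) = t*D² - 206 = -206 + t*D²)
W(x) = -2 - 28*x (W(x) = -2 - 14*(x + x) = -2 - 28*x)
X(L) = √L (X(L) = 1²*√L = 1*√L = √L)
j(-25, 71) - X(W(1 - 1*1)) = (-206 - 25*71²) - √(-2 - 28*(1 - 1*1)) = (-206 - 25*5041) - √(-2 - 28*(1 - 1)) = (-206 - 126025) - √(-2 - 28*0) = -126231 - √(-2 + 0) = -126231 - √(-2) = -126231 - I*√2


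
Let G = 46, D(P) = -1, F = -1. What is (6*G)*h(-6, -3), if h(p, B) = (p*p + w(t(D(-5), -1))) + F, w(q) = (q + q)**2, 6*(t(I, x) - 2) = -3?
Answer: 12144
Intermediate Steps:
t(I, x) = 3/2 (t(I, x) = 2 + (1/6)*(-3) = 2 - 1/2 = 3/2)
w(q) = 4*q**2 (w(q) = (2*q)**2 = 4*q**2)
h(p, B) = 8 + p**2 (h(p, B) = (p*p + 4*(3/2)**2) - 1 = (p**2 + 4*(9/4)) - 1 = (p**2 + 9) - 1 = (9 + p**2) - 1 = 8 + p**2)
(6*G)*h(-6, -3) = (6*46)*(8 + (-6)**2) = 276*(8 + 36) = 276*44 = 12144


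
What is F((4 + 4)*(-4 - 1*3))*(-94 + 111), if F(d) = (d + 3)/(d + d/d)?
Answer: 901/55 ≈ 16.382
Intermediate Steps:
F(d) = (3 + d)/(1 + d) (F(d) = (3 + d)/(d + 1) = (3 + d)/(1 + d))
F((4 + 4)*(-4 - 1*3))*(-94 + 111) = ((3 + (4 + 4)*(-4 - 1*3))/(1 + (4 + 4)*(-4 - 1*3)))*(-94 + 111) = ((3 + 8*(-4 - 3))/(1 + 8*(-4 - 3)))*17 = ((3 + 8*(-7))/(1 + 8*(-7)))*17 = ((3 - 56)/(1 - 56))*17 = (-53/(-55))*17 = -1/55*(-53)*17 = (53/55)*17 = 901/55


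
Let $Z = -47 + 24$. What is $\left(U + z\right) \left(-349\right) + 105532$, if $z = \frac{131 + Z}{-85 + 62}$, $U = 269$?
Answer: $\frac{305665}{23} \approx 13290.0$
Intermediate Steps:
$Z = -23$
$z = - \frac{108}{23}$ ($z = \frac{131 - 23}{-85 + 62} = \frac{108}{-23} = 108 \left(- \frac{1}{23}\right) = - \frac{108}{23} \approx -4.6956$)
$\left(U + z\right) \left(-349\right) + 105532 = \left(269 - \frac{108}{23}\right) \left(-349\right) + 105532 = \frac{6079}{23} \left(-349\right) + 105532 = - \frac{2121571}{23} + 105532 = \frac{305665}{23}$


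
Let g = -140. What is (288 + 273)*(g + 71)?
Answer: -38709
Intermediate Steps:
(288 + 273)*(g + 71) = (288 + 273)*(-140 + 71) = 561*(-69) = -38709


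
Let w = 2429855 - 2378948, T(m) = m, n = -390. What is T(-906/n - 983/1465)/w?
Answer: 10488/323174605 ≈ 3.2453e-5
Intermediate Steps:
w = 50907
T(-906/n - 983/1465)/w = (-906/(-390) - 983/1465)/50907 = (-906*(-1/390) - 983*1/1465)*(1/50907) = (151/65 - 983/1465)*(1/50907) = (31464/19045)*(1/50907) = 10488/323174605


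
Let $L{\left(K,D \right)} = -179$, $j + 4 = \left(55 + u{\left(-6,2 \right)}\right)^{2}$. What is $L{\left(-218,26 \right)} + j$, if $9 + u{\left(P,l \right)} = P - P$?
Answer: $1933$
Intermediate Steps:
$u{\left(P,l \right)} = -9$ ($u{\left(P,l \right)} = -9 + \left(P - P\right) = -9 + 0 = -9$)
$j = 2112$ ($j = -4 + \left(55 - 9\right)^{2} = -4 + 46^{2} = -4 + 2116 = 2112$)
$L{\left(-218,26 \right)} + j = -179 + 2112 = 1933$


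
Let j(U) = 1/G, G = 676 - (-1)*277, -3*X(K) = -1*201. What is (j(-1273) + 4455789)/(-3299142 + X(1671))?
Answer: -4246366918/3144018475 ≈ -1.3506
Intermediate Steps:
X(K) = 67 (X(K) = -(-1)*201/3 = -⅓*(-201) = 67)
G = 953 (G = 676 - 1*(-277) = 676 + 277 = 953)
j(U) = 1/953
(j(-1273) + 4455789)/(-3299142 + X(1671)) = (1/953 + 4455789)/(-3299142 + 67) = (4246366918/953)/(-3299075) = (4246366918/953)*(-1/3299075) = -4246366918/3144018475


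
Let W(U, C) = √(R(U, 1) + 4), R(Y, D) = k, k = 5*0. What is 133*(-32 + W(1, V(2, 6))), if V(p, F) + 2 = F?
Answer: -3990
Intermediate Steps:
k = 0
V(p, F) = -2 + F
R(Y, D) = 0
W(U, C) = 2 (W(U, C) = √(0 + 4) = √4 = 2)
133*(-32 + W(1, V(2, 6))) = 133*(-32 + 2) = 133*(-30) = -3990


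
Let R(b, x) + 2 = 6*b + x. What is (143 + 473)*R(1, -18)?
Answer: -8624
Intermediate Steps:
R(b, x) = -2 + x + 6*b (R(b, x) = -2 + (6*b + x) = -2 + (x + 6*b) = -2 + x + 6*b)
(143 + 473)*R(1, -18) = (143 + 473)*(-2 - 18 + 6*1) = 616*(-2 - 18 + 6) = 616*(-14) = -8624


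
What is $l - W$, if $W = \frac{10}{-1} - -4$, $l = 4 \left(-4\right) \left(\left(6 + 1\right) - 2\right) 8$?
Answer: $-634$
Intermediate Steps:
$l = -640$ ($l = - 16 \left(7 - 2\right) 8 = \left(-16\right) 5 \cdot 8 = \left(-80\right) 8 = -640$)
$W = -6$ ($W = 10 \left(-1\right) + 4 = -10 + 4 = -6$)
$l - W = -640 - -6 = -640 + 6 = -634$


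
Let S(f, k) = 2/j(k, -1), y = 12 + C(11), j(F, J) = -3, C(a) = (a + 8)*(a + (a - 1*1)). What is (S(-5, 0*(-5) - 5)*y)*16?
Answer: -4384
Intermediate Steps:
C(a) = (-1 + 2*a)*(8 + a) (C(a) = (8 + a)*(a + (a - 1)) = (8 + a)*(a + (-1 + a)) = (8 + a)*(-1 + 2*a) = (-1 + 2*a)*(8 + a))
y = 411 (y = 12 + (-8 + 2*11² + 15*11) = 12 + (-8 + 2*121 + 165) = 12 + (-8 + 242 + 165) = 12 + 399 = 411)
S(f, k) = -⅔ (S(f, k) = 2/(-3) = 2*(-⅓) = -⅔)
(S(-5, 0*(-5) - 5)*y)*16 = -⅔*411*16 = -274*16 = -4384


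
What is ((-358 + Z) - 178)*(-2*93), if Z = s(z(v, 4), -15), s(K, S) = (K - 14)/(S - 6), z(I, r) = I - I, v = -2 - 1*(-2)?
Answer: 99572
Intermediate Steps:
v = 0 (v = -2 + 2 = 0)
z(I, r) = 0
s(K, S) = (-14 + K)/(-6 + S)
Z = ⅔ (Z = (-14 + 0)/(-6 - 15) = -14/(-21) = -1/21*(-14) = ⅔ ≈ 0.66667)
((-358 + Z) - 178)*(-2*93) = ((-358 + ⅔) - 178)*(-2*93) = (-1072/3 - 178)*(-186) = -1606/3*(-186) = 99572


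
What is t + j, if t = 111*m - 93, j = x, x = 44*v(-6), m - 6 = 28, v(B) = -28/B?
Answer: 11659/3 ≈ 3886.3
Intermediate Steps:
m = 34 (m = 6 + 28 = 34)
x = 616/3 (x = 44*(-28/(-6)) = 44*(-28*(-⅙)) = 44*(14/3) = 616/3 ≈ 205.33)
j = 616/3 ≈ 205.33
t = 3681 (t = 111*34 - 93 = 3774 - 93 = 3681)
t + j = 3681 + 616/3 = 11659/3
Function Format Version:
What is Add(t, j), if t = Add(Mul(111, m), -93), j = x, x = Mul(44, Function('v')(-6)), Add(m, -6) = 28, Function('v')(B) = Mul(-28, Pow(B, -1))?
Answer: Rational(11659, 3) ≈ 3886.3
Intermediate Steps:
m = 34 (m = Add(6, 28) = 34)
x = Rational(616, 3) (x = Mul(44, Mul(-28, Pow(-6, -1))) = Mul(44, Mul(-28, Rational(-1, 6))) = Mul(44, Rational(14, 3)) = Rational(616, 3) ≈ 205.33)
j = Rational(616, 3) ≈ 205.33
t = 3681 (t = Add(Mul(111, 34), -93) = Add(3774, -93) = 3681)
Add(t, j) = Add(3681, Rational(616, 3)) = Rational(11659, 3)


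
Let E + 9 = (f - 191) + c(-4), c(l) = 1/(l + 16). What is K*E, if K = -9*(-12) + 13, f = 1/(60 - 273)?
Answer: -20610293/852 ≈ -24191.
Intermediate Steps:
c(l) = 1/(16 + l)
f = -1/213 (f = 1/(-213) = -1/213 ≈ -0.0046948)
E = -170333/852 (E = -9 + ((-1/213 - 191) + 1/(16 - 4)) = -9 + (-40684/213 + 1/12) = -9 - 162665/852 = -170333/852 ≈ -199.92)
K = 121 (K = 108 + 13 = 121)
K*E = 121*(-170333/852) = -20610293/852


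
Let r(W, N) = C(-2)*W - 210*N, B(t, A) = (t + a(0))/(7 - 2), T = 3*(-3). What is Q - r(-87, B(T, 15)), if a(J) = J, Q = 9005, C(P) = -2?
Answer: 8453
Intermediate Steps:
T = -9
B(t, A) = t/5 (B(t, A) = (t + 0)/(7 - 2) = t/5)
r(W, N) = -210*N - 2*W (r(W, N) = -2*W - 210*N = -210*N - 2*W)
Q - r(-87, B(T, 15)) = 9005 - (-42*(-9) - 2*(-87)) = 9005 - (-210*(-9/5) + 174) = 9005 - (378 + 174) = 9005 - 1*552 = 9005 - 552 = 8453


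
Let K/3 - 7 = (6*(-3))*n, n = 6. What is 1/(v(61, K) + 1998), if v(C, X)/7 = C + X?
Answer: 1/304 ≈ 0.0032895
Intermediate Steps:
K = -303 (K = 21 + 3*((6*(-3))*6) = 21 + 3*(-18*6) = 21 + 3*(-108) = 21 - 324 = -303)
v(C, X) = 7*C + 7*X (v(C, X) = 7*(C + X) = 7*C + 7*X)
1/(v(61, K) + 1998) = 1/((7*61 + 7*(-303)) + 1998) = 1/((427 - 2121) + 1998) = 1/(-1694 + 1998) = 1/304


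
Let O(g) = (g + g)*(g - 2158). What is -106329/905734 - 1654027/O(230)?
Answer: 701903713649/401638684960 ≈ 1.7476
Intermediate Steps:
O(g) = 2*g*(-2158 + g) (O(g) = (2*g)*(-2158 + g) = 2*g*(-2158 + g))
-106329/905734 - 1654027/O(230) = -106329/905734 - 1654027*1/(460*(-2158 + 230)) = -106329*1/905734 - 1654027/(2*230*(-1928)) = -106329/905734 - 1654027/(-886880) = -106329/905734 - 1654027*(-1/886880) = -106329/905734 + 1654027/886880 = 701903713649/401638684960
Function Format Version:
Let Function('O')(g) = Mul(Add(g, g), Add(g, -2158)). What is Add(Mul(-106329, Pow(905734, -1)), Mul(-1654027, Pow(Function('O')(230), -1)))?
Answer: Rational(701903713649, 401638684960) ≈ 1.7476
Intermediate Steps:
Function('O')(g) = Mul(2, g, Add(-2158, g)) (Function('O')(g) = Mul(Mul(2, g), Add(-2158, g)) = Mul(2, g, Add(-2158, g)))
Add(Mul(-106329, Pow(905734, -1)), Mul(-1654027, Pow(Function('O')(230), -1))) = Add(Mul(-106329, Pow(905734, -1)), Mul(-1654027, Pow(Mul(2, 230, Add(-2158, 230)), -1))) = Add(Mul(-106329, Rational(1, 905734)), Mul(-1654027, Pow(Mul(2, 230, -1928), -1))) = Add(Rational(-106329, 905734), Mul(-1654027, Pow(-886880, -1))) = Add(Rational(-106329, 905734), Mul(-1654027, Rational(-1, 886880))) = Add(Rational(-106329, 905734), Rational(1654027, 886880)) = Rational(701903713649, 401638684960)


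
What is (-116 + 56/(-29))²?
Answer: 11696400/841 ≈ 13908.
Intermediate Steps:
(-116 + 56/(-29))² = (-116 + 56*(-1/29))² = (-116 - 56/29)² = (-3420/29)² = 11696400/841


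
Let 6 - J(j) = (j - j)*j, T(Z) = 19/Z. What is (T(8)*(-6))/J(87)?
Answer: -19/8 ≈ -2.3750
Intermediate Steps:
J(j) = 6 (J(j) = 6 - (j - j)*j = 6 - 0*j = 6 - 1*0 = 6 + 0 = 6)
(T(8)*(-6))/J(87) = ((19/8)*(-6))/6 = ((19*(⅛))*(-6))*(⅙) = ((19/8)*(-6))*(⅙) = -57/4*⅙ = -19/8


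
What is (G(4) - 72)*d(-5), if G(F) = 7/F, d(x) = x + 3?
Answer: 281/2 ≈ 140.50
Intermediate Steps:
d(x) = 3 + x
(G(4) - 72)*d(-5) = (7/4 - 72)*(3 - 5) = (7*(¼) - 72)*(-2) = (7/4 - 72)*(-2) = -281/4*(-2) = 281/2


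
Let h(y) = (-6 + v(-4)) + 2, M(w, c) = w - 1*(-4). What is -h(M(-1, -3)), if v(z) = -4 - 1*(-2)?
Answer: 6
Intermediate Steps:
v(z) = -2 (v(z) = -4 + 2 = -2)
M(w, c) = 4 + w (M(w, c) = w + 4 = 4 + w)
h(y) = -6 (h(y) = (-6 - 2) + 2 = -8 + 2 = -6)
-h(M(-1, -3)) = -1*(-6) = 6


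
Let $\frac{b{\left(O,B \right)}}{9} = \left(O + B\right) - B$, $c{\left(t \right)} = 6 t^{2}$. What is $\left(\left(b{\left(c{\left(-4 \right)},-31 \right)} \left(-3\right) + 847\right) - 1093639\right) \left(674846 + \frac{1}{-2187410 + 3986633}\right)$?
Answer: $- \frac{443337849701451352}{599741} \approx -7.3922 \cdot 10^{11}$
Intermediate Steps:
$b{\left(O,B \right)} = 9 O$ ($b{\left(O,B \right)} = 9 \left(\left(O + B\right) - B\right) = 9 \left(\left(B + O\right) - B\right) = 9 O$)
$\left(\left(b{\left(c{\left(-4 \right)},-31 \right)} \left(-3\right) + 847\right) - 1093639\right) \left(674846 + \frac{1}{-2187410 + 3986633}\right) = \left(\left(9 \cdot 6 \left(-4\right)^{2} \left(-3\right) + 847\right) - 1093639\right) \left(674846 + \frac{1}{-2187410 + 3986633}\right) = \left(\left(9 \cdot 6 \cdot 16 \left(-3\right) + 847\right) - 1093639\right) \left(674846 + \frac{1}{1799223}\right) = \left(\left(9 \cdot 96 \left(-3\right) + 847\right) - 1093639\right) \left(674846 + \frac{1}{1799223}\right) = \left(\left(864 \left(-3\right) + 847\right) - 1093639\right) \frac{1214198444659}{1799223} = \left(\left(-2592 + 847\right) - 1093639\right) \frac{1214198444659}{1799223} = \left(-1745 - 1093639\right) \frac{1214198444659}{1799223} = \left(-1095384\right) \frac{1214198444659}{1799223} = - \frac{443337849701451352}{599741}$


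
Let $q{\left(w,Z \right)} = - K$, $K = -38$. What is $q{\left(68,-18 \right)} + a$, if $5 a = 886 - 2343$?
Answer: $- \frac{1267}{5} \approx -253.4$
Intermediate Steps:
$q{\left(w,Z \right)} = 38$ ($q{\left(w,Z \right)} = \left(-1\right) \left(-38\right) = 38$)
$a = - \frac{1457}{5}$ ($a = \frac{886 - 2343}{5} = \frac{1}{5} \left(-1457\right) = - \frac{1457}{5} \approx -291.4$)
$q{\left(68,-18 \right)} + a = 38 - \frac{1457}{5} = - \frac{1267}{5}$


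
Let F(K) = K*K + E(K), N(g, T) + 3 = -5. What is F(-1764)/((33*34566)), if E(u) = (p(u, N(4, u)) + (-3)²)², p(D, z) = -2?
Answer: 444535/162954 ≈ 2.7280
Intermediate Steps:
N(g, T) = -8 (N(g, T) = -3 - 5 = -8)
E(u) = 49 (E(u) = (-2 + (-3)²)² = (-2 + 9)² = 7² = 49)
F(K) = 49 + K² (F(K) = K*K + 49 = K² + 49 = 49 + K²)
F(-1764)/((33*34566)) = (49 + (-1764)²)/((33*34566)) = (49 + 3111696)/1140678 = 3111745*(1/1140678) = 444535/162954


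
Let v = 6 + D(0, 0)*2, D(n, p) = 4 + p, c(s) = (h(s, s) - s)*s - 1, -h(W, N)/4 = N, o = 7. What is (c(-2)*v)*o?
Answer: -2058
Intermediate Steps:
h(W, N) = -4*N
c(s) = -1 - 5*s**2 (c(s) = (-4*s - s)*s - 1 = (-5*s)*s - 1 = -5*s**2 - 1 = -1 - 5*s**2)
v = 14 (v = 6 + (4 + 0)*2 = 6 + 4*2 = 6 + 8 = 14)
(c(-2)*v)*o = ((-1 - 5*(-2)**2)*14)*7 = ((-1 - 5*4)*14)*7 = ((-1 - 20)*14)*7 = -21*14*7 = -294*7 = -2058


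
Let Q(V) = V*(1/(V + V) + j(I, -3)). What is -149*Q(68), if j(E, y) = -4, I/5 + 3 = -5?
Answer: 80907/2 ≈ 40454.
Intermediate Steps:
I = -40 (I = -15 + 5*(-5) = -15 - 25 = -40)
Q(V) = V*(-4 + 1/(2*V)) (Q(V) = V*(1/(V + V) - 4) = V*(1/(2*V) - 4) = V*(-4 + 1/(2*V)))
-149*Q(68) = -149*(½ - 4*68) = -149*(½ - 272) = -149*(-543/2) = 80907/2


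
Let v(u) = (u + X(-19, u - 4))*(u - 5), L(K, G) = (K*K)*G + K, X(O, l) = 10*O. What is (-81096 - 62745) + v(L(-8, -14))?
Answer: 850605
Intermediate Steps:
L(K, G) = K + G*K² (L(K, G) = K²*G + K = G*K² + K = K + G*K²)
v(u) = (-190 + u)*(-5 + u) (v(u) = (u + 10*(-19))*(u - 5) = (u - 190)*(-5 + u) = (-190 + u)*(-5 + u))
(-81096 - 62745) + v(L(-8, -14)) = (-81096 - 62745) + (950 + (-8*(1 - 14*(-8)))² - (-1560)*(1 - 14*(-8))) = -143841 + (950 + (-8*(1 + 112))² - (-1560)*(1 + 112)) = -143841 + (950 + (-8*113)² - (-1560)*113) = -143841 + (950 + (-904)² - 195*(-904)) = -143841 + (950 + 817216 + 176280) = -143841 + 994446 = 850605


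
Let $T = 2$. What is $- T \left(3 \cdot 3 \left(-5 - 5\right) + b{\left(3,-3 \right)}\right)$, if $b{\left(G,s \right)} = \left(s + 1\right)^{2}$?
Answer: $172$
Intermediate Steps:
$b{\left(G,s \right)} = \left(1 + s\right)^{2}$
$- T \left(3 \cdot 3 \left(-5 - 5\right) + b{\left(3,-3 \right)}\right) = \left(-1\right) 2 \left(3 \cdot 3 \left(-5 - 5\right) + \left(1 - 3\right)^{2}\right) = - 2 \left(3 \cdot 3 \left(-10\right) + \left(-2\right)^{2}\right) = - 2 \left(3 \left(-30\right) + 4\right) = - 2 \left(-90 + 4\right) = \left(-2\right) \left(-86\right) = 172$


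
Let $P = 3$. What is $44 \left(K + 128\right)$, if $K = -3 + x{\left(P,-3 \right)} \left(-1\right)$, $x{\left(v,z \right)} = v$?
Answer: $5368$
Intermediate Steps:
$K = -6$ ($K = -3 + 3 \left(-1\right) = -3 - 3 = -6$)
$44 \left(K + 128\right) = 44 \left(-6 + 128\right) = 44 \cdot 122 = 5368$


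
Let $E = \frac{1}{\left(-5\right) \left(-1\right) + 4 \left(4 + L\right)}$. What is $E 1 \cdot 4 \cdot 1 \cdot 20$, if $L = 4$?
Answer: $\frac{80}{37} \approx 2.1622$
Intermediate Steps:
$E = \frac{1}{37}$ ($E = \frac{1}{\left(-5\right) \left(-1\right) + 4 \left(4 + 4\right)} = \frac{1}{5 + 4 \cdot 8} = \frac{1}{5 + 32} = \frac{1}{37} \approx 0.027027$)
$E 1 \cdot 4 \cdot 1 \cdot 20 = \frac{1 \cdot 4 \cdot 1}{37} \cdot 20 = \frac{4 \cdot 1}{37} \cdot 20 = \frac{1}{37} \cdot 4 \cdot 20 = \frac{4}{37} \cdot 20 = \frac{80}{37}$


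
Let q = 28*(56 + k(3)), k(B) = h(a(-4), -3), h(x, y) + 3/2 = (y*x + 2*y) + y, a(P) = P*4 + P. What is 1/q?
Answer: 1/2954 ≈ 0.00033852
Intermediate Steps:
a(P) = 5*P (a(P) = 4*P + P = 5*P)
h(x, y) = -3/2 + 3*y + x*y (h(x, y) = -3/2 + ((y*x + 2*y) + y) = -3/2 + ((x*y + 2*y) + y) = -3/2 + ((2*y + x*y) + y) = -3/2 + (3*y + x*y) = -3/2 + 3*y + x*y)
k(B) = 99/2 (k(B) = -3/2 + 3*(-3) + (5*(-4))*(-3) = -3/2 - 9 - 20*(-3) = -3/2 - 9 + 60 = 99/2)
q = 2954 (q = 28*(56 + 99/2) = 28*(211/2) = 2954)
1/q = 1/2954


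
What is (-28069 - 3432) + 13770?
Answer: -17731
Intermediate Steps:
(-28069 - 3432) + 13770 = -31501 + 13770 = -17731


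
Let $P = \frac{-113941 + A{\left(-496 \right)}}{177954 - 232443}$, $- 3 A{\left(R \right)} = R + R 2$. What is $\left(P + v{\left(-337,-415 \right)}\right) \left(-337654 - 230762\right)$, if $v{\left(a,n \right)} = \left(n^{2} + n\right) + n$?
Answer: $- \frac{1769527437043200}{18163} \approx -9.7425 \cdot 10^{10}$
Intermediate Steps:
$A{\left(R \right)} = - R$ ($A{\left(R \right)} = - \frac{R + R 2}{3} = - \frac{R + 2 R}{3} = - \frac{3 R}{3} = - R$)
$P = \frac{37815}{18163}$ ($P = \frac{-113941 - -496}{177954 - 232443} = \frac{-113941 + 496}{-54489} = \left(-113445\right) \left(- \frac{1}{54489}\right) = \frac{37815}{18163} \approx 2.082$)
$v{\left(a,n \right)} = n^{2} + 2 n$ ($v{\left(a,n \right)} = \left(n + n^{2}\right) + n = n^{2} + 2 n$)
$\left(P + v{\left(-337,-415 \right)}\right) \left(-337654 - 230762\right) = \left(\frac{37815}{18163} - 415 \left(2 - 415\right)\right) \left(-337654 - 230762\right) = \left(\frac{37815}{18163} - -171395\right) \left(-568416\right) = \left(\frac{37815}{18163} + 171395\right) \left(-568416\right) = \frac{3113085200}{18163} \left(-568416\right) = - \frac{1769527437043200}{18163}$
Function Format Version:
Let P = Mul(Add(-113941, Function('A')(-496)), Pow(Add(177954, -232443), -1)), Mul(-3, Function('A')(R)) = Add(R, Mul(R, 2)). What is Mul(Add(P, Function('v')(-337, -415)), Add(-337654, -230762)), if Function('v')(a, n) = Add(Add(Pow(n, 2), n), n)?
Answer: Rational(-1769527437043200, 18163) ≈ -9.7425e+10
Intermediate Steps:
Function('A')(R) = Mul(-1, R) (Function('A')(R) = Mul(Rational(-1, 3), Add(R, Mul(R, 2))) = Mul(Rational(-1, 3), Add(R, Mul(2, R))) = Mul(Rational(-1, 3), Mul(3, R)) = Mul(-1, R))
P = Rational(37815, 18163) (P = Mul(Add(-113941, Mul(-1, -496)), Pow(Add(177954, -232443), -1)) = Mul(Add(-113941, 496), Pow(-54489, -1)) = Mul(-113445, Rational(-1, 54489)) = Rational(37815, 18163) ≈ 2.0820)
Function('v')(a, n) = Add(Pow(n, 2), Mul(2, n)) (Function('v')(a, n) = Add(Add(n, Pow(n, 2)), n) = Add(Pow(n, 2), Mul(2, n)))
Mul(Add(P, Function('v')(-337, -415)), Add(-337654, -230762)) = Mul(Add(Rational(37815, 18163), Mul(-415, Add(2, -415))), Add(-337654, -230762)) = Mul(Add(Rational(37815, 18163), Mul(-415, -413)), -568416) = Mul(Add(Rational(37815, 18163), 171395), -568416) = Mul(Rational(3113085200, 18163), -568416) = Rational(-1769527437043200, 18163)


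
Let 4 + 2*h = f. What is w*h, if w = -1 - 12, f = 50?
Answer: -299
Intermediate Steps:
h = 23 (h = -2 + (½)*50 = -2 + 25 = 23)
w = -13
w*h = -13*23 = -299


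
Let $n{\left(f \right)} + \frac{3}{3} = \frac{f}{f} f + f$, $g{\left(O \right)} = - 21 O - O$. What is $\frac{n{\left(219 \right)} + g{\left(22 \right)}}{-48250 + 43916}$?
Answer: $\frac{47}{4334} \approx 0.010844$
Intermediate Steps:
$g{\left(O \right)} = - 22 O$
$n{\left(f \right)} = -1 + 2 f$ ($n{\left(f \right)} = -1 + \left(\frac{f}{f} f + f\right) = -1 + \left(1 f + f\right) = -1 + \left(f + f\right) = -1 + 2 f$)
$\frac{n{\left(219 \right)} + g{\left(22 \right)}}{-48250 + 43916} = \frac{\left(-1 + 2 \cdot 219\right) - 484}{-48250 + 43916} = \frac{\left(-1 + 438\right) - 484}{-4334} = \left(437 - 484\right) \left(- \frac{1}{4334}\right) = \left(-47\right) \left(- \frac{1}{4334}\right) = \frac{47}{4334}$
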